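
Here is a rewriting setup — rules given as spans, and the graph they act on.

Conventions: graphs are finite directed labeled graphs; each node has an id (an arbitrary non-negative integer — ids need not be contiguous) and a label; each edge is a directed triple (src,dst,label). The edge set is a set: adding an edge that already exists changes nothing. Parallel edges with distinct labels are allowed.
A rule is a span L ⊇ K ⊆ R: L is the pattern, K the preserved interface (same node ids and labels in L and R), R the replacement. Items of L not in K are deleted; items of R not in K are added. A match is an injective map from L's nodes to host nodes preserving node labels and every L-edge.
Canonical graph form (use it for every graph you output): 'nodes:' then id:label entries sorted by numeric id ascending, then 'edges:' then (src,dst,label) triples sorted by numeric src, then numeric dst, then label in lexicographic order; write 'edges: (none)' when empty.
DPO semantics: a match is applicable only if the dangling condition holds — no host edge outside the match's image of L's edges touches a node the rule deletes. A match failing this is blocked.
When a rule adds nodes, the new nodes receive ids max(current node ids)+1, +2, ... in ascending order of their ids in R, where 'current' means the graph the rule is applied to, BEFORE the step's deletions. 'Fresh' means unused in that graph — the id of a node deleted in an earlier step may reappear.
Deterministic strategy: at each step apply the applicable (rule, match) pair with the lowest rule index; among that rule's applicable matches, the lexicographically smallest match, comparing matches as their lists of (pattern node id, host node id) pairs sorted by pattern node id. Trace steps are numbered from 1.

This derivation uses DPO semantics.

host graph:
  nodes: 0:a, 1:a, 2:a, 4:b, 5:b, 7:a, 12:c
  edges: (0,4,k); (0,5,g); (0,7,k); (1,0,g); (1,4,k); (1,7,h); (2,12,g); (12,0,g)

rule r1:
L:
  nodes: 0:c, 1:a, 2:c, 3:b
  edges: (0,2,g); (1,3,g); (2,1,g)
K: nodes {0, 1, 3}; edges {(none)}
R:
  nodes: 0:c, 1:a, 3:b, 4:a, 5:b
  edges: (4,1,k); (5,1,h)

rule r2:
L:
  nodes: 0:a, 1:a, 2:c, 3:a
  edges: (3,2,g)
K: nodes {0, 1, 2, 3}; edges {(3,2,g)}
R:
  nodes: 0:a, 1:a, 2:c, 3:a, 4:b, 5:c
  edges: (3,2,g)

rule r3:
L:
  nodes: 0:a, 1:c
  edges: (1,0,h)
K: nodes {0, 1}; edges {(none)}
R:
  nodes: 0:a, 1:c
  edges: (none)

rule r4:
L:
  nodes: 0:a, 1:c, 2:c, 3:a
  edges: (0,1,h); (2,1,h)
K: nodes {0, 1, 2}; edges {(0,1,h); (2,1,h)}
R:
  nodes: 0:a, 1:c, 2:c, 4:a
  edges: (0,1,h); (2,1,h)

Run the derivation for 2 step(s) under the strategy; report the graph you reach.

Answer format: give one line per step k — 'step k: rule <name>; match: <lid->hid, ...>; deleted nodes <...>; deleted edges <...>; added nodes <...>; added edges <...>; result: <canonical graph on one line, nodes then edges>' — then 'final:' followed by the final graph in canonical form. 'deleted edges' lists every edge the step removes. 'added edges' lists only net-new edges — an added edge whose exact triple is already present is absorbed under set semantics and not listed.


step 1: rule r2; match: 0->0, 1->1, 2->12, 3->2; deleted nodes (none); deleted edges (none); added nodes 13, 14; added edges (none); result: nodes: 0:a, 1:a, 2:a, 4:b, 5:b, 7:a, 12:c, 13:b, 14:c edges: (0,4,k); (0,5,g); (0,7,k); (1,0,g); (1,4,k); (1,7,h); (2,12,g); (12,0,g)
step 2: rule r2; match: 0->0, 1->1, 2->12, 3->2; deleted nodes (none); deleted edges (none); added nodes 15, 16; added edges (none); result: nodes: 0:a, 1:a, 2:a, 4:b, 5:b, 7:a, 12:c, 13:b, 14:c, 15:b, 16:c edges: (0,4,k); (0,5,g); (0,7,k); (1,0,g); (1,4,k); (1,7,h); (2,12,g); (12,0,g)
final:
nodes: 0:a, 1:a, 2:a, 4:b, 5:b, 7:a, 12:c, 13:b, 14:c, 15:b, 16:c
edges: (0,4,k); (0,5,g); (0,7,k); (1,0,g); (1,4,k); (1,7,h); (2,12,g); (12,0,g)


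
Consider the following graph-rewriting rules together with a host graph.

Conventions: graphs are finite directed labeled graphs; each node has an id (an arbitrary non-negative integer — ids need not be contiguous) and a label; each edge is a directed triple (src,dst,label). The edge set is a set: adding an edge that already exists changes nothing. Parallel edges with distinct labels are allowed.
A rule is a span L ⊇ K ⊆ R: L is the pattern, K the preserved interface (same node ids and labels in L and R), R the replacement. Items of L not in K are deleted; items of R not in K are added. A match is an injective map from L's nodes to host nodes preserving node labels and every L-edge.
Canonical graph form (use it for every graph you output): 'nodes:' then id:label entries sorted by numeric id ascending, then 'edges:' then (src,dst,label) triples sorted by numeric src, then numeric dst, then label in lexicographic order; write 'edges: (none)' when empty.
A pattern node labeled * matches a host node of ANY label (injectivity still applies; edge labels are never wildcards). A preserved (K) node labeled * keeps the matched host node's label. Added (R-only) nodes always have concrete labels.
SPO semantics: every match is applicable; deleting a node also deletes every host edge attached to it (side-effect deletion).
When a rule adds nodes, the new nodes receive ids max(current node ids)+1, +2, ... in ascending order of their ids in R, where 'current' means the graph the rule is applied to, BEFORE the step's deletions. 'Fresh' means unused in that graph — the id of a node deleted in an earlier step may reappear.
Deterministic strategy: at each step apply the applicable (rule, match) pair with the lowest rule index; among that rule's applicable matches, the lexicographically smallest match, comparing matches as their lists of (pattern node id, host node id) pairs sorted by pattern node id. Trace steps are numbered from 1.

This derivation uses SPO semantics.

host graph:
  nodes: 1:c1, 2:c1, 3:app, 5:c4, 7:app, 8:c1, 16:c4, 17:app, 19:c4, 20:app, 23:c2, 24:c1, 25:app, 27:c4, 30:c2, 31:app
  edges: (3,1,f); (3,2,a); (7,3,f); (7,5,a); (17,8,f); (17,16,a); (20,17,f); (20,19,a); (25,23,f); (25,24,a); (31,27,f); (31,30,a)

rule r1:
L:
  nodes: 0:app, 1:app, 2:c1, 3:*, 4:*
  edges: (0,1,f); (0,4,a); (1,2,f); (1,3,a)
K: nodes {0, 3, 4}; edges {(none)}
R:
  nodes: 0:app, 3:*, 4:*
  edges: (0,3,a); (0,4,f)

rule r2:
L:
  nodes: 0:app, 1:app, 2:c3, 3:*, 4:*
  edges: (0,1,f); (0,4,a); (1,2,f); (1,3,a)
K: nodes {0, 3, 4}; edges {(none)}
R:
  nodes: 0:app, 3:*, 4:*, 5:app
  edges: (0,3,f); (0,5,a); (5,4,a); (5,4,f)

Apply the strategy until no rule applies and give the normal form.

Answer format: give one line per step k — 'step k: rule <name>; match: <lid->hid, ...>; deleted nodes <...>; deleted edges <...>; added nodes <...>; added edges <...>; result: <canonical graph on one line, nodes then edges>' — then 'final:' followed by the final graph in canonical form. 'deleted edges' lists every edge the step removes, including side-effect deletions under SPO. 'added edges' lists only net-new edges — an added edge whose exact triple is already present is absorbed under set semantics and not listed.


step 1: rule r1; match: 0->7, 1->3, 2->1, 3->2, 4->5; deleted nodes 1, 3; deleted edges (3,1,f); (3,2,a); (7,3,f); (7,5,a); added nodes (none); added edges (7,2,a); (7,5,f); result: nodes: 2:c1, 5:c4, 7:app, 8:c1, 16:c4, 17:app, 19:c4, 20:app, 23:c2, 24:c1, 25:app, 27:c4, 30:c2, 31:app edges: (7,2,a); (7,5,f); (17,8,f); (17,16,a); (20,17,f); (20,19,a); (25,23,f); (25,24,a); (31,27,f); (31,30,a)
step 2: rule r1; match: 0->20, 1->17, 2->8, 3->16, 4->19; deleted nodes 8, 17; deleted edges (17,8,f); (17,16,a); (20,17,f); (20,19,a); added nodes (none); added edges (20,16,a); (20,19,f); result: nodes: 2:c1, 5:c4, 7:app, 16:c4, 19:c4, 20:app, 23:c2, 24:c1, 25:app, 27:c4, 30:c2, 31:app edges: (7,2,a); (7,5,f); (20,16,a); (20,19,f); (25,23,f); (25,24,a); (31,27,f); (31,30,a)
final:
nodes: 2:c1, 5:c4, 7:app, 16:c4, 19:c4, 20:app, 23:c2, 24:c1, 25:app, 27:c4, 30:c2, 31:app
edges: (7,2,a); (7,5,f); (20,16,a); (20,19,f); (25,23,f); (25,24,a); (31,27,f); (31,30,a)


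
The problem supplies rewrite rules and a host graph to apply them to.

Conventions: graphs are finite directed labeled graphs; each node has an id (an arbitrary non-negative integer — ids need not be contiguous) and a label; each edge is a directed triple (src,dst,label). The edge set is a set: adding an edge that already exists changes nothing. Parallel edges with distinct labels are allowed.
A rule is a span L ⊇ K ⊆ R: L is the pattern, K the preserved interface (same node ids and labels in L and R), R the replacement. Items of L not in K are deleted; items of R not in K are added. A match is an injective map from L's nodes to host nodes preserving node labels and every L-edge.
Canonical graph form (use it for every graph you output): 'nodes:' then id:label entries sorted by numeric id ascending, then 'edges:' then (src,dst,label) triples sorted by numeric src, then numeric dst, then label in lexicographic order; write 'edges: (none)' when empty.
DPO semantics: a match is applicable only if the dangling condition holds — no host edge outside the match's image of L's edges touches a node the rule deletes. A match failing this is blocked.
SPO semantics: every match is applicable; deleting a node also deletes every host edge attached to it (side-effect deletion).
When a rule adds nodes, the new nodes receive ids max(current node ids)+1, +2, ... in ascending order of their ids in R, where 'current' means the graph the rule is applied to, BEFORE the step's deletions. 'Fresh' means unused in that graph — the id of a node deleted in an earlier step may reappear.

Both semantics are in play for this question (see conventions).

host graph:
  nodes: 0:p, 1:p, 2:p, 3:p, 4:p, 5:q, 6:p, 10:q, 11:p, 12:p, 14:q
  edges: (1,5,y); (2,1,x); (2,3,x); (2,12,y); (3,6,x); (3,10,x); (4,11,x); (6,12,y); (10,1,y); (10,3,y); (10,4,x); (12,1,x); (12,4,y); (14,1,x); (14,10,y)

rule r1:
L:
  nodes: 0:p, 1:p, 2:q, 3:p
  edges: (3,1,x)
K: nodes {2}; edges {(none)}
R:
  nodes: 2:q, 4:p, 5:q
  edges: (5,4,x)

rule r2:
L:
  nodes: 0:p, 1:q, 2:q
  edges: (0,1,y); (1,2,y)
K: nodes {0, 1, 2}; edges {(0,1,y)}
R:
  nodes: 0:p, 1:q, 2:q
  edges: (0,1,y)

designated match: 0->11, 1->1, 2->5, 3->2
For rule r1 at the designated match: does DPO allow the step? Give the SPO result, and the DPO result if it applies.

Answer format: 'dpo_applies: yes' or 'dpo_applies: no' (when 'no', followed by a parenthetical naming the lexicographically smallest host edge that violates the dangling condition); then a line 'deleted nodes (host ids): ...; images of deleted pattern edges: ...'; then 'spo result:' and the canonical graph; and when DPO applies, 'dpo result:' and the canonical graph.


dpo_applies: no
(the rule deletes node 1, which keeps host edge (1,5,y) outside the match image — the dangling condition fails, DPO blocks; SPO proceeds and side-deletes such edges)
deleted nodes (host ids): 1, 2, 11; images of deleted pattern edges: (2,1,x)
spo result:
nodes: 0:p, 3:p, 4:p, 5:q, 6:p, 10:q, 12:p, 14:q, 15:p, 16:q
edges: (3,6,x); (3,10,x); (6,12,y); (10,3,y); (10,4,x); (12,4,y); (14,10,y); (16,15,x)


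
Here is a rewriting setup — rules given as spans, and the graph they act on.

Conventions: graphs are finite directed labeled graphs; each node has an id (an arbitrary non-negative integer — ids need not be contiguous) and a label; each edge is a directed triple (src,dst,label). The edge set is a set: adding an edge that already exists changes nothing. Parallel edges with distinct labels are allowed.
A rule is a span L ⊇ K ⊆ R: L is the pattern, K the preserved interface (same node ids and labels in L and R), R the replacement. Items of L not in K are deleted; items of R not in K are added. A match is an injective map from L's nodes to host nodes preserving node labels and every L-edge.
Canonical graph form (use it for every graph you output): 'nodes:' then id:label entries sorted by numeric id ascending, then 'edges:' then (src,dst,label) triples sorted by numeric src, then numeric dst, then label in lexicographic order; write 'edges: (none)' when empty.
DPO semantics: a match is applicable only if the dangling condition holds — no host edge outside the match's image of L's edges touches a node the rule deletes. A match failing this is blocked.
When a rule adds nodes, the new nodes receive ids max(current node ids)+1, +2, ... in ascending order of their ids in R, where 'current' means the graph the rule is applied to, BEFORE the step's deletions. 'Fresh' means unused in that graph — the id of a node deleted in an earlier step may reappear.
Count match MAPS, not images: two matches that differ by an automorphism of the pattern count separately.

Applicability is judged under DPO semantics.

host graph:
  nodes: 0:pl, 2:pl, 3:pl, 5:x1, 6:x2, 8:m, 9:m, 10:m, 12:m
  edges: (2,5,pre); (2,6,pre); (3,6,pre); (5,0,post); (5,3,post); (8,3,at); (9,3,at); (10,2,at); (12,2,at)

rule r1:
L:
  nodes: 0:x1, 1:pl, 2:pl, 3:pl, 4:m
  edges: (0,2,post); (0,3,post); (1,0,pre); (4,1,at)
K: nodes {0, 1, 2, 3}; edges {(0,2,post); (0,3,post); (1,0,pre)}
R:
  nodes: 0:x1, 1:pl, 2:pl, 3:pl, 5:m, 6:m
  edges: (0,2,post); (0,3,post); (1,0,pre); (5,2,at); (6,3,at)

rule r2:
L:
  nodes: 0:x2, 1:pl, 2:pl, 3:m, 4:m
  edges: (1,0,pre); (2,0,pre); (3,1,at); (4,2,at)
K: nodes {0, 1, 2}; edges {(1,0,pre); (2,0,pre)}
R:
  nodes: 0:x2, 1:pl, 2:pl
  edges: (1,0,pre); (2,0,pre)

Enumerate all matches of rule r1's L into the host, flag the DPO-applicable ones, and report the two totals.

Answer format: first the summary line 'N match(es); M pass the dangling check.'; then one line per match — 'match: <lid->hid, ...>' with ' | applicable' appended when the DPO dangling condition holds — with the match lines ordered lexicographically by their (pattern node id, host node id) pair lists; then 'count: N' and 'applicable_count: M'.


4 match(es); 4 pass the dangling check.
match: 0->5, 1->2, 2->0, 3->3, 4->10 | applicable
match: 0->5, 1->2, 2->0, 3->3, 4->12 | applicable
match: 0->5, 1->2, 2->3, 3->0, 4->10 | applicable
match: 0->5, 1->2, 2->3, 3->0, 4->12 | applicable
count: 4
applicable_count: 4


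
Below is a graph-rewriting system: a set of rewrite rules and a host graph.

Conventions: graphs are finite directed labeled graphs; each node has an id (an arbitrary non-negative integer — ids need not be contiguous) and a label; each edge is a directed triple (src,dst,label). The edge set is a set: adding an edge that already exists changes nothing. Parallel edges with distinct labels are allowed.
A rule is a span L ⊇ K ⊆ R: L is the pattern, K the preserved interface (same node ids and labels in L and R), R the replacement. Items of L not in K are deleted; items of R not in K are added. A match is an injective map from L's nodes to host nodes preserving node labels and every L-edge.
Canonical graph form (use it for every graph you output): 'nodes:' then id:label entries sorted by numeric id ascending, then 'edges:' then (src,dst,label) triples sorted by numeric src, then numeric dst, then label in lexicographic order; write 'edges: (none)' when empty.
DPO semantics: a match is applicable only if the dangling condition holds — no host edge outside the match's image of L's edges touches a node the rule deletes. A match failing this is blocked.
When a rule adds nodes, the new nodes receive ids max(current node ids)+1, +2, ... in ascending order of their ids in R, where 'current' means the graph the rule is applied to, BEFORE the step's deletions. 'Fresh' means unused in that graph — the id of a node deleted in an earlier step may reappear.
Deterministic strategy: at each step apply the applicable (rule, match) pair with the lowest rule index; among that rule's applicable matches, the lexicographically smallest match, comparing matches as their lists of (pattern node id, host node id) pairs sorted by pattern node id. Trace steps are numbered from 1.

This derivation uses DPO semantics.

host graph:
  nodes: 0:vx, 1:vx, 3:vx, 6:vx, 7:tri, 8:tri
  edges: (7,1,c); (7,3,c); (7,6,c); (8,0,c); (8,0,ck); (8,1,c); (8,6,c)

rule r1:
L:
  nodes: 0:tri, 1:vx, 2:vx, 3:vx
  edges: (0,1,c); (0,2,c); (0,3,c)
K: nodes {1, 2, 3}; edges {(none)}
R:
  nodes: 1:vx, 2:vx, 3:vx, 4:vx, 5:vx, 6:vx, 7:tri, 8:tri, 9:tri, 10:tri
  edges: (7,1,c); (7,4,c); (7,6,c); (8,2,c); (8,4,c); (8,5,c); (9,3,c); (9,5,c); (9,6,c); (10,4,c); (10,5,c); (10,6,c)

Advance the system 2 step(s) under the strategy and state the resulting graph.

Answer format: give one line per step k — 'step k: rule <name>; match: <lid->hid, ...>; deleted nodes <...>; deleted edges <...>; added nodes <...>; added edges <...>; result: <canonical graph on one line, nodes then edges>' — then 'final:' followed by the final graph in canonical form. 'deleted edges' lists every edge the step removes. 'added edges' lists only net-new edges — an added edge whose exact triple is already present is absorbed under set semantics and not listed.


step 1: rule r1; match: 0->7, 1->1, 2->3, 3->6; deleted nodes 7; deleted edges (7,1,c); (7,3,c); (7,6,c); added nodes 9, 10, 11, 12, 13, 14, 15; added edges (12,1,c); (12,9,c); (12,11,c); (13,3,c); (13,9,c); (13,10,c); (14,6,c); (14,10,c); (14,11,c); (15,9,c); (15,10,c); (15,11,c); result: nodes: 0:vx, 1:vx, 3:vx, 6:vx, 8:tri, 9:vx, 10:vx, 11:vx, 12:tri, 13:tri, 14:tri, 15:tri edges: (8,0,c); (8,0,ck); (8,1,c); (8,6,c); (12,1,c); (12,9,c); (12,11,c); (13,3,c); (13,9,c); (13,10,c); (14,6,c); (14,10,c); (14,11,c); (15,9,c); (15,10,c); (15,11,c)
step 2: rule r1; match: 0->12, 1->1, 2->9, 3->11; deleted nodes 12; deleted edges (12,1,c); (12,9,c); (12,11,c); added nodes 16, 17, 18, 19, 20, 21, 22; added edges (19,1,c); (19,16,c); (19,18,c); (20,9,c); (20,16,c); (20,17,c); (21,11,c); (21,17,c); (21,18,c); (22,16,c); (22,17,c); (22,18,c); result: nodes: 0:vx, 1:vx, 3:vx, 6:vx, 8:tri, 9:vx, 10:vx, 11:vx, 13:tri, 14:tri, 15:tri, 16:vx, 17:vx, 18:vx, 19:tri, 20:tri, 21:tri, 22:tri edges: (8,0,c); (8,0,ck); (8,1,c); (8,6,c); (13,3,c); (13,9,c); (13,10,c); (14,6,c); (14,10,c); (14,11,c); (15,9,c); (15,10,c); (15,11,c); (19,1,c); (19,16,c); (19,18,c); (20,9,c); (20,16,c); (20,17,c); (21,11,c); (21,17,c); (21,18,c); (22,16,c); (22,17,c); (22,18,c)
final:
nodes: 0:vx, 1:vx, 3:vx, 6:vx, 8:tri, 9:vx, 10:vx, 11:vx, 13:tri, 14:tri, 15:tri, 16:vx, 17:vx, 18:vx, 19:tri, 20:tri, 21:tri, 22:tri
edges: (8,0,c); (8,0,ck); (8,1,c); (8,6,c); (13,3,c); (13,9,c); (13,10,c); (14,6,c); (14,10,c); (14,11,c); (15,9,c); (15,10,c); (15,11,c); (19,1,c); (19,16,c); (19,18,c); (20,9,c); (20,16,c); (20,17,c); (21,11,c); (21,17,c); (21,18,c); (22,16,c); (22,17,c); (22,18,c)


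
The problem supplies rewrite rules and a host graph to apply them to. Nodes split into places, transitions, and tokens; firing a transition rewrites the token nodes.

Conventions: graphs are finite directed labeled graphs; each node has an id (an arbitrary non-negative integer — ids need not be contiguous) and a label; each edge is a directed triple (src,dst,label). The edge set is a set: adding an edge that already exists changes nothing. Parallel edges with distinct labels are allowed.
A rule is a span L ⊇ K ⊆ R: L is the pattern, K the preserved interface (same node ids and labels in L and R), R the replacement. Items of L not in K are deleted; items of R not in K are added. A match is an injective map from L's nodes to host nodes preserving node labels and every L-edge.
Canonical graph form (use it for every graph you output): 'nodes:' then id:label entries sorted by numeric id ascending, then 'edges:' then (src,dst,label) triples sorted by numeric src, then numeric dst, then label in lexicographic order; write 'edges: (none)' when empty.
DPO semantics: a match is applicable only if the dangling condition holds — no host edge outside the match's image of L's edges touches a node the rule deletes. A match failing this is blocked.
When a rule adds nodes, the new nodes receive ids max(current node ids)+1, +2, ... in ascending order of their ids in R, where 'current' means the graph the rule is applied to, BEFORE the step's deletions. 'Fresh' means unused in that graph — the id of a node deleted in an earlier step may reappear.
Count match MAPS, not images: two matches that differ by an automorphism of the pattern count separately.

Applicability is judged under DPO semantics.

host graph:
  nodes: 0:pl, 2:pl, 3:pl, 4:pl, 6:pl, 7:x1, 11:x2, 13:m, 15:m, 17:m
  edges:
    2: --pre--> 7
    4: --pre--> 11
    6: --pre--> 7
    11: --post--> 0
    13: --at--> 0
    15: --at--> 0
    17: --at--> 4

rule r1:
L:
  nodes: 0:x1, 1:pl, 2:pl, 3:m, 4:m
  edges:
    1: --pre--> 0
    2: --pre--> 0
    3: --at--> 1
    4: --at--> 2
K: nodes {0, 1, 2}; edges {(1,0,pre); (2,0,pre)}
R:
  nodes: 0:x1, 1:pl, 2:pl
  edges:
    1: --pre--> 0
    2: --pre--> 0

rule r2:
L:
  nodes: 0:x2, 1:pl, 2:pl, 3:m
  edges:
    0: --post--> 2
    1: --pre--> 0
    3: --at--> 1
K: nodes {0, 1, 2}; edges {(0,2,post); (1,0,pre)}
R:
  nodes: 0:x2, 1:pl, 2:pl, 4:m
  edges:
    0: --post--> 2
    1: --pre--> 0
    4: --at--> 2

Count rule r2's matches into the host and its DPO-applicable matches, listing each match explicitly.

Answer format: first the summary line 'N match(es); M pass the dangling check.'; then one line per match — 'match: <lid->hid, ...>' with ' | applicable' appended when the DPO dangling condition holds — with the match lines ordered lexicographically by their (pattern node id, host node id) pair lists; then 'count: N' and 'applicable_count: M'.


1 match(es); 1 pass the dangling check.
match: 0->11, 1->4, 2->0, 3->17 | applicable
count: 1
applicable_count: 1


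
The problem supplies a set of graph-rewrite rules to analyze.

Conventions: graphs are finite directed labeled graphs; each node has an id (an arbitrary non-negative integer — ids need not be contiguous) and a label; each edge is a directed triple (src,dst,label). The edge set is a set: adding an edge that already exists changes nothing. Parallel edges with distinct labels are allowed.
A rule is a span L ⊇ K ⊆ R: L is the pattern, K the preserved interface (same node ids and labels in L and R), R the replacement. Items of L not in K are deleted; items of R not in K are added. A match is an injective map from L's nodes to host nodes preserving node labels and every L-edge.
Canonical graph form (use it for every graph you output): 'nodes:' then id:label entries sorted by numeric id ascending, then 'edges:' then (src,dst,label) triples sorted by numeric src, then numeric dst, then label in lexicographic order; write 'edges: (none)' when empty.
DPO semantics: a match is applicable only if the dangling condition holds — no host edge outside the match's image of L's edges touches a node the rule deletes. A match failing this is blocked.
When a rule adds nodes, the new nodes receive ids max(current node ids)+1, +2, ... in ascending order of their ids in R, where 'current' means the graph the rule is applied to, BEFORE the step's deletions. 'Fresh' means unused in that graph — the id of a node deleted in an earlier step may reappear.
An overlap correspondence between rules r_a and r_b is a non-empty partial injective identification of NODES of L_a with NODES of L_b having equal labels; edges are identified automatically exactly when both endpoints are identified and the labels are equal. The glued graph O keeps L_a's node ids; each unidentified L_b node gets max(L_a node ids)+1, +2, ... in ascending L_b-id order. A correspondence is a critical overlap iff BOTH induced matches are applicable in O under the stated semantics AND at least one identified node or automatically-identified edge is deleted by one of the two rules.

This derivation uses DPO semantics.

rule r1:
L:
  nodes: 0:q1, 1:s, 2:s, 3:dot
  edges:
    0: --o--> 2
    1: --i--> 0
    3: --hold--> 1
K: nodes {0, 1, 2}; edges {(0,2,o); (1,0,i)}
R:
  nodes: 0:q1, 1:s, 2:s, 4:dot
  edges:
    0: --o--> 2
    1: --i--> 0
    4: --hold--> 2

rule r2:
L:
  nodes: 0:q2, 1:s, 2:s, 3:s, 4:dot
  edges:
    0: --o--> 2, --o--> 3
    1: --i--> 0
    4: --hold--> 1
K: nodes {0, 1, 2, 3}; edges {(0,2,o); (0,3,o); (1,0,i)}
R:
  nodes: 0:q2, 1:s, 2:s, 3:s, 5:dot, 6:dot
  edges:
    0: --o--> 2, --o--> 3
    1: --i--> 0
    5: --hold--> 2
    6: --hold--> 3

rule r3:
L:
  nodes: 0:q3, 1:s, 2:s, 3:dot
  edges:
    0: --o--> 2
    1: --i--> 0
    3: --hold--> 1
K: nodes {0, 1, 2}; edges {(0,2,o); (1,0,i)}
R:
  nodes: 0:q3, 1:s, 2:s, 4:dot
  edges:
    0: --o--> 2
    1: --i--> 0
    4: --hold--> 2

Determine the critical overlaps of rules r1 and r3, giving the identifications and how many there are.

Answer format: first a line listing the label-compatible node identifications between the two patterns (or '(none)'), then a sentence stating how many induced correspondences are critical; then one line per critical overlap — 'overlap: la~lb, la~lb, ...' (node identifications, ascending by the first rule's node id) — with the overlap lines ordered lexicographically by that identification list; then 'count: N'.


label-compatible node identifications between L(r1) and L(r3): 1~1, 1~2, 2~1, 2~2, 3~3
2 of the induced correspondences are critical overlaps of r1 and r3.
overlap: 1~1, 2~2, 3~3
overlap: 1~1, 3~3
count: 2


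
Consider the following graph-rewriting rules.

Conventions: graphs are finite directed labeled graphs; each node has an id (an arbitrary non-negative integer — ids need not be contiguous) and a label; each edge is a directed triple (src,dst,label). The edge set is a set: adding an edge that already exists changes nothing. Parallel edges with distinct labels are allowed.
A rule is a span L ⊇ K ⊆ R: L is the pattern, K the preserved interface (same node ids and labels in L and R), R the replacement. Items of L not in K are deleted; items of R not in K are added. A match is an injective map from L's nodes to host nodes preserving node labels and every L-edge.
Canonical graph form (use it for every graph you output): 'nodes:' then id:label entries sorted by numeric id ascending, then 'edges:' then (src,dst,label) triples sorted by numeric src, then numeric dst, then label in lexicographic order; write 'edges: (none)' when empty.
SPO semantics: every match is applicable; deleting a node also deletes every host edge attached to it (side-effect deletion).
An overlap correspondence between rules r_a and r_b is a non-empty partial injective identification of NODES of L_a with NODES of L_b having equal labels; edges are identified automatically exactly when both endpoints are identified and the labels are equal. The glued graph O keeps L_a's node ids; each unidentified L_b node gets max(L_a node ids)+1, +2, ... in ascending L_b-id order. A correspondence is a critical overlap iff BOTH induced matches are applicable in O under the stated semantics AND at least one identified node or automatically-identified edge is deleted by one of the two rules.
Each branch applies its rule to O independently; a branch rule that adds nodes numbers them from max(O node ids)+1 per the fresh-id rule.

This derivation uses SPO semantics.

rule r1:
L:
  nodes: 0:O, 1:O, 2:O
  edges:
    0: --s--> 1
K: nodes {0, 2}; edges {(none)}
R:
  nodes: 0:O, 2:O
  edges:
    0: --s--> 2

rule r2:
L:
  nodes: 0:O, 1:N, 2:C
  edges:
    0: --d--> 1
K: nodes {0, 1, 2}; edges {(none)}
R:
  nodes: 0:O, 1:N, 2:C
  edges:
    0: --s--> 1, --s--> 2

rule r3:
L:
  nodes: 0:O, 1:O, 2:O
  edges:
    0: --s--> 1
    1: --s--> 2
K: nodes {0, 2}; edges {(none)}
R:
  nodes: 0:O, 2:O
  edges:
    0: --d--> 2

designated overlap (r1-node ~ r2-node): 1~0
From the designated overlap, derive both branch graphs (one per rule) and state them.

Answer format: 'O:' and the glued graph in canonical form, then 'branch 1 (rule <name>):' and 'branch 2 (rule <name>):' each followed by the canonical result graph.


O:
nodes: 0:O, 1:O, 2:O, 3:N, 4:C
edges: (0,1,s); (1,3,d)
branch 1 (rule r1):
nodes: 0:O, 2:O, 3:N, 4:C
edges: (0,2,s)
branch 2 (rule r2):
nodes: 0:O, 1:O, 2:O, 3:N, 4:C
edges: (0,1,s); (1,3,s); (1,4,s)


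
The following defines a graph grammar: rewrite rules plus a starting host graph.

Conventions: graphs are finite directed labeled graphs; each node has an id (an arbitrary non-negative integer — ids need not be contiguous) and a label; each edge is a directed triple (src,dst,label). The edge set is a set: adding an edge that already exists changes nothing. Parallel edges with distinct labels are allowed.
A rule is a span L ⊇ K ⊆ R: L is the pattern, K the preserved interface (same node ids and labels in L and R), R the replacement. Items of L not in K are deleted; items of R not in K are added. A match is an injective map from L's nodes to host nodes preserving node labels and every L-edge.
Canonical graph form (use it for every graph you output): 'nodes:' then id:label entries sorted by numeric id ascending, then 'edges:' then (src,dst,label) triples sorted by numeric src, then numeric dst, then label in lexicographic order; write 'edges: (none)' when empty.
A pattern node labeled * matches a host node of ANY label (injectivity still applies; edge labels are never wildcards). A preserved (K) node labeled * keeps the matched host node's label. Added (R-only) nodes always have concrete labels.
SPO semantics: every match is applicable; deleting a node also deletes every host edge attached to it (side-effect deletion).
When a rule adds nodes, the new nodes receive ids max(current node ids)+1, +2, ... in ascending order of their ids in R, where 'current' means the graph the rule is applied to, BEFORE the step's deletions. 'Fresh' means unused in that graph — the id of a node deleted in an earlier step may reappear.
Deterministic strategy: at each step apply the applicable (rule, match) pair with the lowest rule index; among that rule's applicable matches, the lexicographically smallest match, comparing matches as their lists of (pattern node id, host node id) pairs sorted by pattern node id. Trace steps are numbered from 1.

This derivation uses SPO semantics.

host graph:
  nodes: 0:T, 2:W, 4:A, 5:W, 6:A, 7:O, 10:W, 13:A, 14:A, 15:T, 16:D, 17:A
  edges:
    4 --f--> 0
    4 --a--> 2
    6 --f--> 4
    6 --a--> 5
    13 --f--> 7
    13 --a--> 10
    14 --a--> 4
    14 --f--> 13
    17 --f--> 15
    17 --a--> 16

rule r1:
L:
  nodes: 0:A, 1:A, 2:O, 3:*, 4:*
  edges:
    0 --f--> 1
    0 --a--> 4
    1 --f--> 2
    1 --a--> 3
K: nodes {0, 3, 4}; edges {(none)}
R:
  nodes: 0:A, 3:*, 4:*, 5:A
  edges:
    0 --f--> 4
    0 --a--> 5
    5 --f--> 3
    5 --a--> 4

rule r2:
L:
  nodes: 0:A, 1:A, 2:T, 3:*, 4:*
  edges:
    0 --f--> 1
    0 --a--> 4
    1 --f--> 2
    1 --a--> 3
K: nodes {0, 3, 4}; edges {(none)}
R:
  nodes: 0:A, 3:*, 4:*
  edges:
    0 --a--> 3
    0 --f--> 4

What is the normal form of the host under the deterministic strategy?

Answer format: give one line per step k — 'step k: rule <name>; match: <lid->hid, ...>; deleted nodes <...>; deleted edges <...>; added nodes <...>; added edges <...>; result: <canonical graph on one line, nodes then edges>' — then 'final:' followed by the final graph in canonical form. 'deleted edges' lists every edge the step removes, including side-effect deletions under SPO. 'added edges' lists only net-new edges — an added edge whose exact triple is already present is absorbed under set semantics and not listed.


step 1: rule r1; match: 0->14, 1->13, 2->7, 3->10, 4->4; deleted nodes 7, 13; deleted edges (13,7,f); (13,10,a); (14,4,a); (14,13,f); added nodes 18; added edges (14,4,f); (14,18,a); (18,4,a); (18,10,f); result: nodes: 0:T, 2:W, 4:A, 5:W, 6:A, 10:W, 14:A, 15:T, 16:D, 17:A, 18:A edges: (4,0,f); (4,2,a); (6,4,f); (6,5,a); (14,4,f); (14,18,a); (17,15,f); (17,16,a); (18,4,a); (18,10,f)
step 2: rule r2; match: 0->6, 1->4, 2->0, 3->2, 4->5; deleted nodes 0, 4; deleted edges (4,0,f); (4,2,a); (6,4,f); (6,5,a); (14,4,f); (18,4,a); added nodes (none); added edges (6,2,a); (6,5,f); result: nodes: 2:W, 5:W, 6:A, 10:W, 14:A, 15:T, 16:D, 17:A, 18:A edges: (6,2,a); (6,5,f); (14,18,a); (17,15,f); (17,16,a); (18,10,f)
final:
nodes: 2:W, 5:W, 6:A, 10:W, 14:A, 15:T, 16:D, 17:A, 18:A
edges: (6,2,a); (6,5,f); (14,18,a); (17,15,f); (17,16,a); (18,10,f)


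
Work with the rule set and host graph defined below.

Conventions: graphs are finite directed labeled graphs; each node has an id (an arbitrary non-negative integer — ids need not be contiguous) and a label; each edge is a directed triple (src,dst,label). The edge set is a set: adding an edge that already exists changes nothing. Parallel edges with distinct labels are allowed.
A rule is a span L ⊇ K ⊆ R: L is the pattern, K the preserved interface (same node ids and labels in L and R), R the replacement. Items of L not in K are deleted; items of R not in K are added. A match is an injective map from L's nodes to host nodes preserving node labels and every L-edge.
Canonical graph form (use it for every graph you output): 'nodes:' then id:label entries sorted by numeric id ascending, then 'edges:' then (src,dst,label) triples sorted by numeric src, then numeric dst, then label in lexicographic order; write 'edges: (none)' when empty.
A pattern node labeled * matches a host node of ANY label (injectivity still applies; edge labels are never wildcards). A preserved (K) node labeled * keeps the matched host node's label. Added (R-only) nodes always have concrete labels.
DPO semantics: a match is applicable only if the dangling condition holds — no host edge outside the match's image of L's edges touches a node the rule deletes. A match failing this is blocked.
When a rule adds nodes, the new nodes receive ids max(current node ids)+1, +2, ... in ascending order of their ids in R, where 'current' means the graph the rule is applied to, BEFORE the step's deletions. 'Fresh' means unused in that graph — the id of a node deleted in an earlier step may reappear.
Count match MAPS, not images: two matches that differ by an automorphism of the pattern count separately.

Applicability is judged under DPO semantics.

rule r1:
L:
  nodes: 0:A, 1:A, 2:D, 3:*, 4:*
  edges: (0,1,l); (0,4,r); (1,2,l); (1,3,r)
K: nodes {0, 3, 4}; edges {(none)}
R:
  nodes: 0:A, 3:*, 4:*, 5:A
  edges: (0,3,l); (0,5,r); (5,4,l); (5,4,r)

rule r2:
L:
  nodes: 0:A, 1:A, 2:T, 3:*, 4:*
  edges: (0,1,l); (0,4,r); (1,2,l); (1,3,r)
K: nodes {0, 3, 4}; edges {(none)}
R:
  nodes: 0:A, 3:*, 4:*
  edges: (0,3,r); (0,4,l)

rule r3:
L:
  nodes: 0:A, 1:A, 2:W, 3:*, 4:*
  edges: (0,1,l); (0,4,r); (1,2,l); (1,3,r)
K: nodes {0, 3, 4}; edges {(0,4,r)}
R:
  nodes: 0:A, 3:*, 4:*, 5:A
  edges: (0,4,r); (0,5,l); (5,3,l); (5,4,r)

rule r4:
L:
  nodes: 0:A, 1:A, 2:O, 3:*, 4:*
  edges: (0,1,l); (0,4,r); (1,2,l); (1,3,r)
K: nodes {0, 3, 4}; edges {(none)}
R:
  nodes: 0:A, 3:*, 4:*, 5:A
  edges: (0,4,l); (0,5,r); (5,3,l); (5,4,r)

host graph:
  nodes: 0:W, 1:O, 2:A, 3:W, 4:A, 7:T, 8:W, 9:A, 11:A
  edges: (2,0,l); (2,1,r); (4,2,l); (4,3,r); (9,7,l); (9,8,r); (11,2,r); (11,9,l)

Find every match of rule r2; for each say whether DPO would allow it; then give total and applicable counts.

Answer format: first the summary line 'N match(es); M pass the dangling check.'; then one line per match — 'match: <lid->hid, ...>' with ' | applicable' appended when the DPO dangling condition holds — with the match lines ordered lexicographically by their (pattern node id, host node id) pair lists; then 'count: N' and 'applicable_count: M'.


1 match(es); 1 pass the dangling check.
match: 0->11, 1->9, 2->7, 3->8, 4->2 | applicable
count: 1
applicable_count: 1


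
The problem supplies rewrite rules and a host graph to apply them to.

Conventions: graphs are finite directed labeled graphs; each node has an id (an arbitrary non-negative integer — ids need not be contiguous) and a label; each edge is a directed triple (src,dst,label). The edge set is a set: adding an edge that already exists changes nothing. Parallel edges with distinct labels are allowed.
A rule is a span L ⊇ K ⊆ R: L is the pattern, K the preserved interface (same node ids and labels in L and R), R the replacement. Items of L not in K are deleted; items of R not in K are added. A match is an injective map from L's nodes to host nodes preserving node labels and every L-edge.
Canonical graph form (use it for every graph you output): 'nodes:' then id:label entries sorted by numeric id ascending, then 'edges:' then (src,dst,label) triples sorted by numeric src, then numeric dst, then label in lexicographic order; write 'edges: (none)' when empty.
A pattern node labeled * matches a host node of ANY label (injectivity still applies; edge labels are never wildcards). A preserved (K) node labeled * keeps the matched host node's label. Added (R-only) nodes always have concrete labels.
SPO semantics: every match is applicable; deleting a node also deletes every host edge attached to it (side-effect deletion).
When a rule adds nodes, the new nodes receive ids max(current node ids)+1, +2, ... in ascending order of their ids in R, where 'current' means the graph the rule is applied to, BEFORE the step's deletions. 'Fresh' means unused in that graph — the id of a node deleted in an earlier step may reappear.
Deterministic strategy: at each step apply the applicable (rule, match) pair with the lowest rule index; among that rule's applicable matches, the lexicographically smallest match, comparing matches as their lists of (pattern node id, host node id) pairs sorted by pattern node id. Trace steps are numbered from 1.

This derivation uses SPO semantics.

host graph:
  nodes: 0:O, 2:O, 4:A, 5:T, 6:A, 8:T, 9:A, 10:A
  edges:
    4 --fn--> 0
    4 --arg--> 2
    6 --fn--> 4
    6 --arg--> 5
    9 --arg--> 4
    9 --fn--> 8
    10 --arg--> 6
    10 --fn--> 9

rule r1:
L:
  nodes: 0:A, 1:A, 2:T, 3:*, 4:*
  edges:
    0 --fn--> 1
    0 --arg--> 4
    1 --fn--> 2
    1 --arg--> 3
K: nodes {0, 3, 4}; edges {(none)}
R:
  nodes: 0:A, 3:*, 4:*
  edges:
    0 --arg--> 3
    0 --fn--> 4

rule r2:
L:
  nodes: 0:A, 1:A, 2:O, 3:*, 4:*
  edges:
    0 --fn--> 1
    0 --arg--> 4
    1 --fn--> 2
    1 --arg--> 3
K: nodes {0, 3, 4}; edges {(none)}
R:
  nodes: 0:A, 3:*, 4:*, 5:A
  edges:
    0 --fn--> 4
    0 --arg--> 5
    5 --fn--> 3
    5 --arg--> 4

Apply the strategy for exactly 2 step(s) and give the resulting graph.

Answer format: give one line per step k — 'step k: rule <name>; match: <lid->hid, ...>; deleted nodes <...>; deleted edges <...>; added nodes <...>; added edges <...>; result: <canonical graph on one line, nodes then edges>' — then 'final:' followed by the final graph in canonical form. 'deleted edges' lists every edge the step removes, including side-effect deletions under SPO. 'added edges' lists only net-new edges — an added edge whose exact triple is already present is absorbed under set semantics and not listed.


step 1: rule r1; match: 0->10, 1->9, 2->8, 3->4, 4->6; deleted nodes 8, 9; deleted edges (9,4,arg); (9,8,fn); (10,6,arg); (10,9,fn); added nodes (none); added edges (10,4,arg); (10,6,fn); result: nodes: 0:O, 2:O, 4:A, 5:T, 6:A, 10:A edges: (4,0,fn); (4,2,arg); (6,4,fn); (6,5,arg); (10,4,arg); (10,6,fn)
step 2: rule r2; match: 0->6, 1->4, 2->0, 3->2, 4->5; deleted nodes 0, 4; deleted edges (4,0,fn); (4,2,arg); (6,4,fn); (6,5,arg); (10,4,arg); added nodes 11; added edges (6,5,fn); (6,11,arg); (11,2,fn); (11,5,arg); result: nodes: 2:O, 5:T, 6:A, 10:A, 11:A edges: (6,5,fn); (6,11,arg); (10,6,fn); (11,2,fn); (11,5,arg)
final:
nodes: 2:O, 5:T, 6:A, 10:A, 11:A
edges: (6,5,fn); (6,11,arg); (10,6,fn); (11,2,fn); (11,5,arg)


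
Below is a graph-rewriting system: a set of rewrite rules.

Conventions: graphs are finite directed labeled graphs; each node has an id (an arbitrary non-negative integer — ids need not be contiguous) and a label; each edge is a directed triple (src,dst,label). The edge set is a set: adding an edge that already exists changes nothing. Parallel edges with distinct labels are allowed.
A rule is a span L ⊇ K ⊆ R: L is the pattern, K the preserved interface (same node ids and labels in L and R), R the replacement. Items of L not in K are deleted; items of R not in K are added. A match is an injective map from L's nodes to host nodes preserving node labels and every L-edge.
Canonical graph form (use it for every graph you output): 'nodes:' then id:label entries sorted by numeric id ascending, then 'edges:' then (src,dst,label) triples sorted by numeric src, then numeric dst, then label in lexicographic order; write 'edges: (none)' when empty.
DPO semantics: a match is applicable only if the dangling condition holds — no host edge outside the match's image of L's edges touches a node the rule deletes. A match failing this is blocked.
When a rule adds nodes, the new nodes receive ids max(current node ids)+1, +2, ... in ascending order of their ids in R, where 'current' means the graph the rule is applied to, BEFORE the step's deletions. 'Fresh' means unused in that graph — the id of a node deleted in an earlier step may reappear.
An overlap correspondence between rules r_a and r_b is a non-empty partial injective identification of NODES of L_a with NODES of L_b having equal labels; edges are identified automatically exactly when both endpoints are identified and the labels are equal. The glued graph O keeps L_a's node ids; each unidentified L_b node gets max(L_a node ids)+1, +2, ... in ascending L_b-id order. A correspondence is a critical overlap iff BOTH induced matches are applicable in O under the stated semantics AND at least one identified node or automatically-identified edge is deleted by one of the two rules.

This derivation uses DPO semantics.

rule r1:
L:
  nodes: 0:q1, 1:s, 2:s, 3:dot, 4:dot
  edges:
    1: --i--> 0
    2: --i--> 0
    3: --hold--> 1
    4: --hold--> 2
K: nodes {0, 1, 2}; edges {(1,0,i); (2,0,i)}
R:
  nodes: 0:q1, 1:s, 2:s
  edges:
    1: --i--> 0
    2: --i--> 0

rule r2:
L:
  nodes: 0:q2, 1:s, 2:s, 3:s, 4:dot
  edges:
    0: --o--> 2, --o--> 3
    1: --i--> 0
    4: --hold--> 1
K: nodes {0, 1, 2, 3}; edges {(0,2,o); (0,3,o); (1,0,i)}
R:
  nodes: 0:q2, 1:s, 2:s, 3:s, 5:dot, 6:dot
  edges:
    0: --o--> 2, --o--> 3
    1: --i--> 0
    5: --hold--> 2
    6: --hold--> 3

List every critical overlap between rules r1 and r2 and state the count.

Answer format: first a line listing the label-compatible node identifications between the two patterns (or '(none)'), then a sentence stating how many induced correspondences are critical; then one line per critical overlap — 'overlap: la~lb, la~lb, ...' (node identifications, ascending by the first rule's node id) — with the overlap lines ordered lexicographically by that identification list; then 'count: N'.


label-compatible node identifications between L(r1) and L(r2): 1~1, 1~2, 1~3, 2~1, 2~2, 2~3, 3~4, 4~4
6 of the induced correspondences are critical overlaps of r1 and r2.
overlap: 1~1, 2~2, 3~4
overlap: 1~1, 2~3, 3~4
overlap: 1~1, 3~4
overlap: 1~2, 2~1, 4~4
overlap: 1~3, 2~1, 4~4
overlap: 2~1, 4~4
count: 6
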